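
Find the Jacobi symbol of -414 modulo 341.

1

(-414 / 341)
  = (268 / 341)    [-414 ≡ 268 mod 341]
  = (67 / 341)    [341 ≡ 5 mod 8 ⇒ (2 / 341)^2 = +1]
  = (341 / 67)    [QR: 341 ≡ 1 mod 4, sign kept]
  = (6 / 67)    [341 ≡ 6 mod 67]
  = -(3 / 67)    [67 ≡ 3 mod 8 ⇒ (2 / 67) = -1]
  = (67 / 3)    [QR: both ≡ 3 mod 4, sign flips]
  = (1 / 3)    [67 ≡ 1 mod 3]
  = 1    [(1 / 3) = 1]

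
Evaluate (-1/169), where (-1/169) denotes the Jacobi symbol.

Pull out -1: (-1/169) = (-1/169)·(1/169). Since 169 ≡ 1 (mod 4), (-1/169) = +1. Now have (1/169).
(1/169) = 1. Collecting the sign factors: 1.

1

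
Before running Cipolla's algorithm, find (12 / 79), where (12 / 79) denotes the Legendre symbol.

Factor out 2: 12 = 2^2·3. Since 79 ≡ 7 (mod 8), (2 / 79) = +1, and (2 / 79)^2 = +1. Now have (3 / 79).
Both 3 ≡ 3 and 79 ≡ 3 (mod 4), so reciprocity gives (3 / 79) = -(79 / 3). Reduce: 79 ≡ 1 (mod 3). Now have -(1 / 3).
(1 / 3) = 1. Collecting the sign factors: -1.

-1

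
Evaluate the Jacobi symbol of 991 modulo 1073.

1073 ≡ 1 (mod 4), so quadratic reciprocity gives (991 / 1073) = (1073 / 991). Reduce: 1073 ≡ 82 (mod 991). Now have (82 / 991).
Factor out 2: 82 = 2·41. Since 991 ≡ 7 (mod 8), (2 / 991) = +1. Now have (41 / 991).
41 ≡ 1 (mod 4), so quadratic reciprocity gives (41 / 991) = (991 / 41). Reduce: 991 ≡ 7 (mod 41). Now have (7 / 41).
41 ≡ 1 (mod 4), so quadratic reciprocity gives (7 / 41) = (41 / 7). Reduce: 41 ≡ 6 (mod 7). Now have (6 / 7).
Factor out 2: 6 = 2·3. Since 7 ≡ 7 (mod 8), (2 / 7) = +1. Now have (3 / 7).
Both 3 ≡ 3 and 7 ≡ 3 (mod 4), so reciprocity gives (3 / 7) = -(7 / 3). Reduce: 7 ≡ 1 (mod 3). Now have -(1 / 3).
(1 / 3) = 1. Collecting the sign factors: -1.

-1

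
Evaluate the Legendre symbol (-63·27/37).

1

By multiplicativity, (-63·27/37) = (-63/37)·(27/37).
First factor (-63/37):
(-63/37)
  = (11/37)    [-63 ≡ 11 mod 37]
  = (37/11)    [QR: 37 ≡ 1 mod 4, sign kept]
  = (4/11)    [37 ≡ 4 mod 11]
  = (1/11)    [11 ≡ 3 mod 8 ⇒ (2/11)^2 = +1]
  = 1    [(1/11) = 1]
Second factor (27/37):
(27/37)
  = (37/27)    [QR: 37 ≡ 1 mod 4, sign kept]
  = (10/27)    [37 ≡ 10 mod 27]
  = -(5/27)    [27 ≡ 3 mod 8 ⇒ (2/27) = -1]
  = -(27/5)    [QR: 5 ≡ 1 mod 4, sign kept]
  = -(2/5)    [27 ≡ 2 mod 5]
  = (1/5)    [5 ≡ 5 mod 8 ⇒ (2/5) = -1]
  = 1    [(1/5) = 1]
Product: (1)·(1) = 1.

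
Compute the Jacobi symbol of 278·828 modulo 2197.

By multiplicativity, (278·828 / 2197) = (278 / 2197)·(828 / 2197).
First factor (278 / 2197):
(278 / 2197)
  = -(139 / 2197)    [2197 ≡ 5 mod 8 ⇒ (2 / 2197) = -1]
  = -(2197 / 139)    [QR: 2197 ≡ 1 mod 4, sign kept]
  = -(112 / 139)    [2197 ≡ 112 mod 139]
  = -(7 / 139)    [139 ≡ 3 mod 8 ⇒ (2 / 139)^4 = +1]
  = (139 / 7)    [QR: both ≡ 3 mod 4, sign flips]
  = (6 / 7)    [139 ≡ 6 mod 7]
  = (3 / 7)    [7 ≡ 7 mod 8 ⇒ (2 / 7) = +1]
  = -(7 / 3)    [QR: both ≡ 3 mod 4, sign flips]
  = -(1 / 3)    [7 ≡ 1 mod 3]
  = -1    [(1 / 3) = 1]
Second factor (828 / 2197):
(828 / 2197)
  = (207 / 2197)    [2197 ≡ 5 mod 8 ⇒ (2 / 2197)^2 = +1]
  = (2197 / 207)    [QR: 2197 ≡ 1 mod 4, sign kept]
  = (127 / 207)    [2197 ≡ 127 mod 207]
  = -(207 / 127)    [QR: both ≡ 3 mod 4, sign flips]
  = -(80 / 127)    [207 ≡ 80 mod 127]
  = -(5 / 127)    [127 ≡ 7 mod 8 ⇒ (2 / 127)^4 = +1]
  = -(127 / 5)    [QR: 5 ≡ 1 mod 4, sign kept]
  = -(2 / 5)    [127 ≡ 2 mod 5]
  = (1 / 5)    [5 ≡ 5 mod 8 ⇒ (2 / 5) = -1]
  = 1    [(1 / 5) = 1]
Product: (-1)·(1) = -1.

-1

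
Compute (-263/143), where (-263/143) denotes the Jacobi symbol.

(-263/143)
  = (23/143)    [-263 ≡ 23 mod 143]
  = -(143/23)    [QR: both ≡ 3 mod 4, sign flips]
  = -(5/23)    [143 ≡ 5 mod 23]
  = -(23/5)    [QR: 5 ≡ 1 mod 4, sign kept]
  = -(3/5)    [23 ≡ 3 mod 5]
  = -(5/3)    [QR: 5 ≡ 1 mod 4, sign kept]
  = -(2/3)    [5 ≡ 2 mod 3]
  = (1/3)    [3 ≡ 3 mod 8 ⇒ (2/3) = -1]
  = 1    [(1/3) = 1]

1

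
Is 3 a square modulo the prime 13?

yes

(3/13)
  = (13/3)    [QR: 13 ≡ 1 mod 4, sign kept]
  = (1/3)    [13 ≡ 1 mod 3]
  = 1    [(1/3) = 1]
(3/13) = 1, and 13 is prime, so 3 is a quadratic residue mod 13.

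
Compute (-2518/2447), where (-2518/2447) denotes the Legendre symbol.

-1

(-2518/2447)
  = -(2518/2447)    [2447 ≡ 3 mod 4 ⇒ (-1/2447) = -1]
  = -(71/2447)    [2518 ≡ 71 mod 2447]
  = (2447/71)    [QR: both ≡ 3 mod 4, sign flips]
  = (33/71)    [2447 ≡ 33 mod 71]
  = (71/33)    [QR: 33 ≡ 1 mod 4, sign kept]
  = (5/33)    [71 ≡ 5 mod 33]
  = (33/5)    [QR: 5 ≡ 1 mod 4, sign kept]
  = (3/5)    [33 ≡ 3 mod 5]
  = (5/3)    [QR: 5 ≡ 1 mod 4, sign kept]
  = (2/3)    [5 ≡ 2 mod 3]
  = -(1/3)    [3 ≡ 3 mod 8 ⇒ (2/3) = -1]
  = -1    [(1/3) = 1]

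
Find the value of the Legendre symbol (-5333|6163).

Reduce the numerator: -5333 ≡ 830 (mod 6163), so (-5333|6163) = (830|6163).
Factor out 2: 830 = 2·415. Since 6163 ≡ 3 (mod 8), (2|6163) = -1. Now have -(415|6163).
Both 415 ≡ 3 and 6163 ≡ 3 (mod 4), so reciprocity gives (415|6163) = -(6163|415). Reduce: 6163 ≡ 353 (mod 415). Now have (353|415).
353 ≡ 1 (mod 4), so quadratic reciprocity gives (353|415) = (415|353). Reduce: 415 ≡ 62 (mod 353). Now have (62|353).
Factor out 2: 62 = 2·31. Since 353 ≡ 1 (mod 8), (2|353) = +1. Now have (31|353).
353 ≡ 1 (mod 4), so quadratic reciprocity gives (31|353) = (353|31). Reduce: 353 ≡ 12 (mod 31). Now have (12|31).
Factor out 2: 12 = 2^2·3. Since 31 ≡ 7 (mod 8), (2|31) = +1, and (2|31)^2 = +1. Now have (3|31).
Both 3 ≡ 3 and 31 ≡ 3 (mod 4), so reciprocity gives (3|31) = -(31|3). Reduce: 31 ≡ 1 (mod 3). Now have -(1|3).
(1|3) = 1. Collecting the sign factors: -1.

-1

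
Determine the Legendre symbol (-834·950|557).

By multiplicativity, (-834·950|557) = (-834|557)·(950|557).
First factor (-834|557):
Reduce the numerator: -834 ≡ 280 (mod 557), so (-834|557) = (280|557).
Factor out 2: 280 = 2^3·35. Since 557 ≡ 5 (mod 8), (2|557) = -1, and (2|557)^3 = -1. Now have -(35|557).
557 ≡ 1 (mod 4), so quadratic reciprocity gives (35|557) = (557|35). Reduce: 557 ≡ 32 (mod 35). Now have -(32|35).
Factor out 2: 32 = 2^5. Since 35 ≡ 3 (mod 8), (2|35) = -1, and (2|35)^5 = -1. Now have (1|35).
(1|35) = 1. Collecting the sign factors: 1.
Second factor (950|557):
Reduce the numerator: 950 ≡ 393 (mod 557), so (950|557) = (393|557).
393 ≡ 1 (mod 4), so quadratic reciprocity gives (393|557) = (557|393). Reduce: 557 ≡ 164 (mod 393). Now have (164|393).
Factor out 2: 164 = 2^2·41. Since 393 ≡ 1 (mod 8), (2|393) = +1, and (2|393)^2 = +1. Now have (41|393).
41 ≡ 1 (mod 4), so quadratic reciprocity gives (41|393) = (393|41). Reduce: 393 ≡ 24 (mod 41). Now have (24|41).
Factor out 2: 24 = 2^3·3. Since 41 ≡ 1 (mod 8), (2|41) = +1, and (2|41)^3 = +1. Now have (3|41).
41 ≡ 1 (mod 4), so quadratic reciprocity gives (3|41) = (41|3). Reduce: 41 ≡ 2 (mod 3). Now have (2|3).
Factor out 2: 2 = 2. Since 3 ≡ 3 (mod 8), (2|3) = -1. Now have -(1|3).
(1|3) = 1. Collecting the sign factors: -1.
Product: (1)·(-1) = -1.

-1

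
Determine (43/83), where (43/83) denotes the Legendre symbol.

Both 43 ≡ 3 and 83 ≡ 3 (mod 4), so reciprocity gives (43/83) = -(83/43). Reduce: 83 ≡ 40 (mod 43). Now have -(40/43).
Factor out 2: 40 = 2^3·5. Since 43 ≡ 3 (mod 8), (2/43) = -1, and (2/43)^3 = -1. Now have (5/43).
5 ≡ 1 (mod 4), so quadratic reciprocity gives (5/43) = (43/5). Reduce: 43 ≡ 3 (mod 5). Now have (3/5).
5 ≡ 1 (mod 4), so quadratic reciprocity gives (3/5) = (5/3). Reduce: 5 ≡ 2 (mod 3). Now have (2/3).
Factor out 2: 2 = 2. Since 3 ≡ 3 (mod 8), (2/3) = -1. Now have -(1/3).
(1/3) = 1. Collecting the sign factors: -1.

-1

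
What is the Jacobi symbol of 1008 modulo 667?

Reduce the numerator: 1008 ≡ 341 (mod 667), so (1008 / 667) = (341 / 667).
341 ≡ 1 (mod 4), so quadratic reciprocity gives (341 / 667) = (667 / 341). Reduce: 667 ≡ 326 (mod 341). Now have (326 / 341).
Factor out 2: 326 = 2·163. Since 341 ≡ 5 (mod 8), (2 / 341) = -1. Now have -(163 / 341).
341 ≡ 1 (mod 4), so quadratic reciprocity gives (163 / 341) = (341 / 163). Reduce: 341 ≡ 15 (mod 163). Now have -(15 / 163).
Both 15 ≡ 3 and 163 ≡ 3 (mod 4), so reciprocity gives (15 / 163) = -(163 / 15). Reduce: 163 ≡ 13 (mod 15). Now have (13 / 15).
13 ≡ 1 (mod 4), so quadratic reciprocity gives (13 / 15) = (15 / 13). Reduce: 15 ≡ 2 (mod 13). Now have (2 / 13).
Factor out 2: 2 = 2. Since 13 ≡ 5 (mod 8), (2 / 13) = -1. Now have -(1 / 13).
(1 / 13) = 1. Collecting the sign factors: -1.

-1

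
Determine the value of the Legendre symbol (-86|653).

1

(-86|653)
  = (567|653)    [-86 ≡ 567 mod 653]
  = (653|567)    [QR: 653 ≡ 1 mod 4, sign kept]
  = (86|567)    [653 ≡ 86 mod 567]
  = (43|567)    [567 ≡ 7 mod 8 ⇒ (2|567) = +1]
  = -(567|43)    [QR: both ≡ 3 mod 4, sign flips]
  = -(8|43)    [567 ≡ 8 mod 43]
  = (1|43)    [43 ≡ 3 mod 8 ⇒ (2|43)^3 = -1]
  = 1    [(1|43) = 1]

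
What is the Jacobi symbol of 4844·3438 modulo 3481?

By multiplicativity, (4844·3438/3481) = (4844/3481)·(3438/3481).
First factor (4844/3481):
Reduce the numerator: 4844 ≡ 1363 (mod 3481), so (4844/3481) = (1363/3481).
3481 ≡ 1 (mod 4), so quadratic reciprocity gives (1363/3481) = (3481/1363). Reduce: 3481 ≡ 755 (mod 1363). Now have (755/1363).
Both 755 ≡ 3 and 1363 ≡ 3 (mod 4), so reciprocity gives (755/1363) = -(1363/755). Reduce: 1363 ≡ 608 (mod 755). Now have -(608/755).
Factor out 2: 608 = 2^5·19. Since 755 ≡ 3 (mod 8), (2/755) = -1, and (2/755)^5 = -1. Now have (19/755).
Both 19 ≡ 3 and 755 ≡ 3 (mod 4), so reciprocity gives (19/755) = -(755/19). Reduce: 755 ≡ 14 (mod 19). Now have -(14/19).
Factor out 2: 14 = 2·7. Since 19 ≡ 3 (mod 8), (2/19) = -1. Now have (7/19).
Both 7 ≡ 3 and 19 ≡ 3 (mod 4), so reciprocity gives (7/19) = -(19/7). Reduce: 19 ≡ 5 (mod 7). Now have -(5/7).
5 ≡ 1 (mod 4), so quadratic reciprocity gives (5/7) = (7/5). Reduce: 7 ≡ 2 (mod 5). Now have -(2/5).
Factor out 2: 2 = 2. Since 5 ≡ 5 (mod 8), (2/5) = -1. Now have (1/5).
(1/5) = 1. Collecting the sign factors: 1.
Second factor (3438/3481):
Factor out 2: 3438 = 2·1719. Since 3481 ≡ 1 (mod 8), (2/3481) = +1. Now have (1719/3481).
3481 ≡ 1 (mod 4), so quadratic reciprocity gives (1719/3481) = (3481/1719). Reduce: 3481 ≡ 43 (mod 1719). Now have (43/1719).
Both 43 ≡ 3 and 1719 ≡ 3 (mod 4), so reciprocity gives (43/1719) = -(1719/43). Reduce: 1719 ≡ 42 (mod 43). Now have -(42/43).
Factor out 2: 42 = 2·21. Since 43 ≡ 3 (mod 8), (2/43) = -1. Now have (21/43).
21 ≡ 1 (mod 4), so quadratic reciprocity gives (21/43) = (43/21). Reduce: 43 ≡ 1 (mod 21). Now have (1/21).
(1/21) = 1. Collecting the sign factors: 1.
Product: (1)·(1) = 1.

1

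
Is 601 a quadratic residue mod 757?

yes

601 ≡ 1 (mod 4), so quadratic reciprocity gives (601/757) = (757/601). Reduce: 757 ≡ 156 (mod 601). Now have (156/601).
Factor out 2: 156 = 2^2·39. Since 601 ≡ 1 (mod 8), (2/601) = +1, and (2/601)^2 = +1. Now have (39/601).
601 ≡ 1 (mod 4), so quadratic reciprocity gives (39/601) = (601/39). Reduce: 601 ≡ 16 (mod 39). Now have (16/39).
Factor out 2: 16 = 2^4. Since 39 ≡ 7 (mod 8), (2/39) = +1, and (2/39)^4 = +1. Now have (1/39).
(1/39) = 1. Collecting the sign factors: 1.
The Legendre symbol is 1, so x^2 ≡ 601 (mod 757) has solution.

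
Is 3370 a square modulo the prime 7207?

yes

Factor out 2: 3370 = 2·1685. Since 7207 ≡ 7 (mod 8), (2|7207) = +1. Now have (1685|7207).
1685 ≡ 1 (mod 4), so quadratic reciprocity gives (1685|7207) = (7207|1685). Reduce: 7207 ≡ 467 (mod 1685). Now have (467|1685).
1685 ≡ 1 (mod 4), so quadratic reciprocity gives (467|1685) = (1685|467). Reduce: 1685 ≡ 284 (mod 467). Now have (284|467).
Factor out 2: 284 = 2^2·71. Since 467 ≡ 3 (mod 8), (2|467) = -1, and (2|467)^2 = +1. Now have (71|467).
Both 71 ≡ 3 and 467 ≡ 3 (mod 4), so reciprocity gives (71|467) = -(467|71). Reduce: 467 ≡ 41 (mod 71). Now have -(41|71).
41 ≡ 1 (mod 4), so quadratic reciprocity gives (41|71) = (71|41). Reduce: 71 ≡ 30 (mod 41). Now have -(30|41).
Factor out 2: 30 = 2·15. Since 41 ≡ 1 (mod 8), (2|41) = +1. Now have -(15|41).
41 ≡ 1 (mod 4), so quadratic reciprocity gives (15|41) = (41|15). Reduce: 41 ≡ 11 (mod 15). Now have -(11|15).
Both 11 ≡ 3 and 15 ≡ 3 (mod 4), so reciprocity gives (11|15) = -(15|11). Reduce: 15 ≡ 4 (mod 11). Now have (4|11).
Factor out 2: 4 = 2^2. Since 11 ≡ 3 (mod 8), (2|11) = -1, and (2|11)^2 = +1. Now have (1|11).
(1|11) = 1. Collecting the sign factors: 1.
(3370|7207) = 1, and 7207 is prime, so 3370 is a quadratic residue mod 7207.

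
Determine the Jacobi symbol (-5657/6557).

1

Pull out -1: (-5657/6557) = (-1/6557)·(5657/6557). Since 6557 ≡ 1 (mod 4), (-1/6557) = +1. Now have (5657/6557).
5657 ≡ 1 (mod 4), so quadratic reciprocity gives (5657/6557) = (6557/5657). Reduce: 6557 ≡ 900 (mod 5657). Now have (900/5657).
Factor out 2: 900 = 2^2·225. Since 5657 ≡ 1 (mod 8), (2/5657) = +1, and (2/5657)^2 = +1. Now have (225/5657).
225 ≡ 1 (mod 4), so quadratic reciprocity gives (225/5657) = (5657/225). Reduce: 5657 ≡ 32 (mod 225). Now have (32/225).
Factor out 2: 32 = 2^5. Since 225 ≡ 1 (mod 8), (2/225) = +1, and (2/225)^5 = +1. Now have (1/225).
(1/225) = 1. Collecting the sign factors: 1.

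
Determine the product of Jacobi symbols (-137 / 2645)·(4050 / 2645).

By multiplicativity, (-137·4050 / 2645) = (-137 / 2645)·(4050 / 2645).
First factor (-137 / 2645):
(-137 / 2645)
  = (2508 / 2645)    [-137 ≡ 2508 mod 2645]
  = (627 / 2645)    [2645 ≡ 5 mod 8 ⇒ (2 / 2645)^2 = +1]
  = (2645 / 627)    [QR: 2645 ≡ 1 mod 4, sign kept]
  = (137 / 627)    [2645 ≡ 137 mod 627]
  = (627 / 137)    [QR: 137 ≡ 1 mod 4, sign kept]
  = (79 / 137)    [627 ≡ 79 mod 137]
  = (137 / 79)    [QR: 137 ≡ 1 mod 4, sign kept]
  = (58 / 79)    [137 ≡ 58 mod 79]
  = (29 / 79)    [79 ≡ 7 mod 8 ⇒ (2 / 79) = +1]
  = (79 / 29)    [QR: 29 ≡ 1 mod 4, sign kept]
  = (21 / 29)    [79 ≡ 21 mod 29]
  = (29 / 21)    [QR: 21 ≡ 1 mod 4, sign kept]
  = (8 / 21)    [29 ≡ 8 mod 21]
  = -(1 / 21)    [21 ≡ 5 mod 8 ⇒ (2 / 21)^3 = -1]
  = -1    [(1 / 21) = 1]
Second factor (4050 / 2645):
(4050 / 2645)
  = (1405 / 2645)    [4050 ≡ 1405 mod 2645]
  = (2645 / 1405)    [QR: 1405 ≡ 1 mod 4, sign kept]
  = (1240 / 1405)    [2645 ≡ 1240 mod 1405]
  = -(155 / 1405)    [1405 ≡ 5 mod 8 ⇒ (2 / 1405)^3 = -1]
  = -(1405 / 155)    [QR: 1405 ≡ 1 mod 4, sign kept]
  = -(10 / 155)    [1405 ≡ 10 mod 155]
  = (5 / 155)    [155 ≡ 3 mod 8 ⇒ (2 / 155) = -1]
  = (155 / 5)    [QR: 5 ≡ 1 mod 4, sign kept]
  = (0 / 5)    [155 ≡ 0 mod 5]
  = 0    [numerator 0, gcd > 1]
Product: (-1)·(0) = 0.

0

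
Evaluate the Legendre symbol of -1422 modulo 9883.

-1

Reduce the numerator: -1422 ≡ 8461 (mod 9883), so (-1422 / 9883) = (8461 / 9883).
8461 ≡ 1 (mod 4), so quadratic reciprocity gives (8461 / 9883) = (9883 / 8461). Reduce: 9883 ≡ 1422 (mod 8461). Now have (1422 / 8461).
Factor out 2: 1422 = 2·711. Since 8461 ≡ 5 (mod 8), (2 / 8461) = -1. Now have -(711 / 8461).
8461 ≡ 1 (mod 4), so quadratic reciprocity gives (711 / 8461) = (8461 / 711). Reduce: 8461 ≡ 640 (mod 711). Now have -(640 / 711).
Factor out 2: 640 = 2^7·5. Since 711 ≡ 7 (mod 8), (2 / 711) = +1, and (2 / 711)^7 = +1. Now have -(5 / 711).
5 ≡ 1 (mod 4), so quadratic reciprocity gives (5 / 711) = (711 / 5). Reduce: 711 ≡ 1 (mod 5). Now have -(1 / 5).
(1 / 5) = 1. Collecting the sign factors: -1.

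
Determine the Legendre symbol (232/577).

(232/577)
  = (29/577)    [577 ≡ 1 mod 8 ⇒ (2/577)^3 = +1]
  = (577/29)    [QR: 29 ≡ 1 mod 4, sign kept]
  = (26/29)    [577 ≡ 26 mod 29]
  = -(13/29)    [29 ≡ 5 mod 8 ⇒ (2/29) = -1]
  = -(29/13)    [QR: 13 ≡ 1 mod 4, sign kept]
  = -(3/13)    [29 ≡ 3 mod 13]
  = -(13/3)    [QR: 13 ≡ 1 mod 4, sign kept]
  = -(1/3)    [13 ≡ 1 mod 3]
  = -1    [(1/3) = 1]

-1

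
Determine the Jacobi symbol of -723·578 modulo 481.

1

By multiplicativity, (-723·578/481) = (-723/481)·(578/481).
First factor (-723/481):
(-723/481)
  = (723/481)    [481 ≡ 1 mod 4 ⇒ (-1/481) = +1]
  = (242/481)    [723 ≡ 242 mod 481]
  = (121/481)    [481 ≡ 1 mod 8 ⇒ (2/481) = +1]
  = (481/121)    [QR: 121 ≡ 1 mod 4, sign kept]
  = (118/121)    [481 ≡ 118 mod 121]
  = (59/121)    [121 ≡ 1 mod 8 ⇒ (2/121) = +1]
  = (121/59)    [QR: 121 ≡ 1 mod 4, sign kept]
  = (3/59)    [121 ≡ 3 mod 59]
  = -(59/3)    [QR: both ≡ 3 mod 4, sign flips]
  = -(2/3)    [59 ≡ 2 mod 3]
  = (1/3)    [3 ≡ 3 mod 8 ⇒ (2/3) = -1]
  = 1    [(1/3) = 1]
Second factor (578/481):
(578/481)
  = (97/481)    [578 ≡ 97 mod 481]
  = (481/97)    [QR: 97 ≡ 1 mod 4, sign kept]
  = (93/97)    [481 ≡ 93 mod 97]
  = (97/93)    [QR: 93 ≡ 1 mod 4, sign kept]
  = (4/93)    [97 ≡ 4 mod 93]
  = (1/93)    [93 ≡ 5 mod 8 ⇒ (2/93)^2 = +1]
  = 1    [(1/93) = 1]
Product: (1)·(1) = 1.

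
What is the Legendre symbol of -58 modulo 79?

1

(-58/79)
  = (21/79)    [-58 ≡ 21 mod 79]
  = (79/21)    [QR: 21 ≡ 1 mod 4, sign kept]
  = (16/21)    [79 ≡ 16 mod 21]
  = (1/21)    [21 ≡ 5 mod 8 ⇒ (2/21)^4 = +1]
  = 1    [(1/21) = 1]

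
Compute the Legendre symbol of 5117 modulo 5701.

1

5117 ≡ 1 (mod 4), so quadratic reciprocity gives (5117/5701) = (5701/5117). Reduce: 5701 ≡ 584 (mod 5117). Now have (584/5117).
Factor out 2: 584 = 2^3·73. Since 5117 ≡ 5 (mod 8), (2/5117) = -1, and (2/5117)^3 = -1. Now have -(73/5117).
73 ≡ 1 (mod 4), so quadratic reciprocity gives (73/5117) = (5117/73). Reduce: 5117 ≡ 7 (mod 73). Now have -(7/73).
73 ≡ 1 (mod 4), so quadratic reciprocity gives (7/73) = (73/7). Reduce: 73 ≡ 3 (mod 7). Now have -(3/7).
Both 3 ≡ 3 and 7 ≡ 3 (mod 4), so reciprocity gives (3/7) = -(7/3). Reduce: 7 ≡ 1 (mod 3). Now have (1/3).
(1/3) = 1. Collecting the sign factors: 1.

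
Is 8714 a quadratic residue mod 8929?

no

(8714|8929)
  = (4357|8929)    [8929 ≡ 1 mod 8 ⇒ (2|8929) = +1]
  = (8929|4357)    [QR: 4357 ≡ 1 mod 4, sign kept]
  = (215|4357)    [8929 ≡ 215 mod 4357]
  = (4357|215)    [QR: 4357 ≡ 1 mod 4, sign kept]
  = (57|215)    [4357 ≡ 57 mod 215]
  = (215|57)    [QR: 57 ≡ 1 mod 4, sign kept]
  = (44|57)    [215 ≡ 44 mod 57]
  = (11|57)    [57 ≡ 1 mod 8 ⇒ (2|57)^2 = +1]
  = (57|11)    [QR: 57 ≡ 1 mod 4, sign kept]
  = (2|11)    [57 ≡ 2 mod 11]
  = -(1|11)    [11 ≡ 3 mod 8 ⇒ (2|11) = -1]
  = -1    [(1|11) = 1]
(8714|8929) = -1, and 8929 is prime, so 8714 is not a quadratic residue mod 8929.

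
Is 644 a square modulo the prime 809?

Factor out 2: 644 = 2^2·161. Since 809 ≡ 1 (mod 8), (2/809) = +1, and (2/809)^2 = +1. Now have (161/809).
161 ≡ 1 (mod 4), so quadratic reciprocity gives (161/809) = (809/161). Reduce: 809 ≡ 4 (mod 161). Now have (4/161).
Factor out 2: 4 = 2^2. Since 161 ≡ 1 (mod 8), (2/161) = +1, and (2/161)^2 = +1. Now have (1/161).
(1/161) = 1. Collecting the sign factors: 1.
(644/809) = 1, and 809 is prime, so 644 is a quadratic residue mod 809.

yes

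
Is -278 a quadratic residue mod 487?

no

Pull out -1: (-278|487) = (-1|487)·(278|487). Since 487 ≡ 3 (mod 4), (-1|487) = -1. Now have -(278|487).
Factor out 2: 278 = 2·139. Since 487 ≡ 7 (mod 8), (2|487) = +1. Now have -(139|487).
Both 139 ≡ 3 and 487 ≡ 3 (mod 4), so reciprocity gives (139|487) = -(487|139). Reduce: 487 ≡ 70 (mod 139). Now have (70|139).
Factor out 2: 70 = 2·35. Since 139 ≡ 3 (mod 8), (2|139) = -1. Now have -(35|139).
Both 35 ≡ 3 and 139 ≡ 3 (mod 4), so reciprocity gives (35|139) = -(139|35). Reduce: 139 ≡ 34 (mod 35). Now have (34|35).
Factor out 2: 34 = 2·17. Since 35 ≡ 3 (mod 8), (2|35) = -1. Now have -(17|35).
17 ≡ 1 (mod 4), so quadratic reciprocity gives (17|35) = (35|17). Reduce: 35 ≡ 1 (mod 17). Now have -(1|17).
(1|17) = 1. Collecting the sign factors: -1.
The Legendre symbol is -1, so x^2 ≡ -278 (mod 487) has no solution.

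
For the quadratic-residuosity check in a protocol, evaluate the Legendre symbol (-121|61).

1

Pull out -1: (-121|61) = (-1|61)·(121|61). Since 61 ≡ 1 (mod 4), (-1|61) = +1. Now have (121|61).
Reduce the numerator: 121 ≡ 60 (mod 61), so (121|61) = (60|61).
Factor out 2: 60 = 2^2·15. Since 61 ≡ 5 (mod 8), (2|61) = -1, and (2|61)^2 = +1. Now have (15|61).
61 ≡ 1 (mod 4), so quadratic reciprocity gives (15|61) = (61|15). Reduce: 61 ≡ 1 (mod 15). Now have (1|15).
(1|15) = 1. Collecting the sign factors: 1.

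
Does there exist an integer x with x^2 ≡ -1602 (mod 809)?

(-1602|809)
  = (16|809)    [-1602 ≡ 16 mod 809]
  = (1|809)    [809 ≡ 1 mod 8 ⇒ (2|809)^4 = +1]
  = 1    [(1|809) = 1]
(-1602|809) = 1, and 809 is prime, so -1602 is a quadratic residue mod 809.

yes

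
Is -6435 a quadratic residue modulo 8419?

Pull out -1: (-6435/8419) = (-1/8419)·(6435/8419). Since 8419 ≡ 3 (mod 4), (-1/8419) = -1. Now have -(6435/8419).
Both 6435 ≡ 3 and 8419 ≡ 3 (mod 4), so reciprocity gives (6435/8419) = -(8419/6435). Reduce: 8419 ≡ 1984 (mod 6435). Now have (1984/6435).
Factor out 2: 1984 = 2^6·31. Since 6435 ≡ 3 (mod 8), (2/6435) = -1, and (2/6435)^6 = +1. Now have (31/6435).
Both 31 ≡ 3 and 6435 ≡ 3 (mod 4), so reciprocity gives (31/6435) = -(6435/31). Reduce: 6435 ≡ 18 (mod 31). Now have -(18/31).
Factor out 2: 18 = 2·9. Since 31 ≡ 7 (mod 8), (2/31) = +1. Now have -(9/31).
9 ≡ 1 (mod 4), so quadratic reciprocity gives (9/31) = (31/9). Reduce: 31 ≡ 4 (mod 9). Now have -(4/9).
Factor out 2: 4 = 2^2. Since 9 ≡ 1 (mod 8), (2/9) = +1, and (2/9)^2 = +1. Now have -(1/9).
(1/9) = 1. Collecting the sign factors: -1.
(-6435/8419) = -1, and 8419 is prime, so -6435 is not a quadratic residue mod 8419.

no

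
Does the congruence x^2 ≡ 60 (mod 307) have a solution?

yes

Factor out 2: 60 = 2^2·15. Since 307 ≡ 3 (mod 8), (2/307) = -1, and (2/307)^2 = +1. Now have (15/307).
Both 15 ≡ 3 and 307 ≡ 3 (mod 4), so reciprocity gives (15/307) = -(307/15). Reduce: 307 ≡ 7 (mod 15). Now have -(7/15).
Both 7 ≡ 3 and 15 ≡ 3 (mod 4), so reciprocity gives (7/15) = -(15/7). Reduce: 15 ≡ 1 (mod 7). Now have (1/7).
(1/7) = 1. Collecting the sign factors: 1.
The Legendre symbol is 1, so x^2 ≡ 60 (mod 307) has solution.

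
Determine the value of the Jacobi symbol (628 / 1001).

-1

(628 / 1001)
  = (157 / 1001)    [1001 ≡ 1 mod 8 ⇒ (2 / 1001)^2 = +1]
  = (1001 / 157)    [QR: 157 ≡ 1 mod 4, sign kept]
  = (59 / 157)    [1001 ≡ 59 mod 157]
  = (157 / 59)    [QR: 157 ≡ 1 mod 4, sign kept]
  = (39 / 59)    [157 ≡ 39 mod 59]
  = -(59 / 39)    [QR: both ≡ 3 mod 4, sign flips]
  = -(20 / 39)    [59 ≡ 20 mod 39]
  = -(5 / 39)    [39 ≡ 7 mod 8 ⇒ (2 / 39)^2 = +1]
  = -(39 / 5)    [QR: 5 ≡ 1 mod 4, sign kept]
  = -(4 / 5)    [39 ≡ 4 mod 5]
  = -(1 / 5)    [5 ≡ 5 mod 8 ⇒ (2 / 5)^2 = +1]
  = -1    [(1 / 5) = 1]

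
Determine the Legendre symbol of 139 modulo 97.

Reduce the numerator: 139 ≡ 42 (mod 97), so (139|97) = (42|97).
Factor out 2: 42 = 2·21. Since 97 ≡ 1 (mod 8), (2|97) = +1. Now have (21|97).
21 ≡ 1 (mod 4), so quadratic reciprocity gives (21|97) = (97|21). Reduce: 97 ≡ 13 (mod 21). Now have (13|21).
13 ≡ 1 (mod 4), so quadratic reciprocity gives (13|21) = (21|13). Reduce: 21 ≡ 8 (mod 13). Now have (8|13).
Factor out 2: 8 = 2^3. Since 13 ≡ 5 (mod 8), (2|13) = -1, and (2|13)^3 = -1. Now have -(1|13).
(1|13) = 1. Collecting the sign factors: -1.

-1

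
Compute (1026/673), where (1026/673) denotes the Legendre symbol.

Reduce the numerator: 1026 ≡ 353 (mod 673), so (1026/673) = (353/673).
353 ≡ 1 (mod 4), so quadratic reciprocity gives (353/673) = (673/353). Reduce: 673 ≡ 320 (mod 353). Now have (320/353).
Factor out 2: 320 = 2^6·5. Since 353 ≡ 1 (mod 8), (2/353) = +1, and (2/353)^6 = +1. Now have (5/353).
5 ≡ 1 (mod 4), so quadratic reciprocity gives (5/353) = (353/5). Reduce: 353 ≡ 3 (mod 5). Now have (3/5).
5 ≡ 1 (mod 4), so quadratic reciprocity gives (3/5) = (5/3). Reduce: 5 ≡ 2 (mod 3). Now have (2/3).
Factor out 2: 2 = 2. Since 3 ≡ 3 (mod 8), (2/3) = -1. Now have -(1/3).
(1/3) = 1. Collecting the sign factors: -1.

-1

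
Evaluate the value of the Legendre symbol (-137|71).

1

Reduce the numerator: -137 ≡ 5 (mod 71), so (-137|71) = (5|71).
5 ≡ 1 (mod 4), so quadratic reciprocity gives (5|71) = (71|5). Reduce: 71 ≡ 1 (mod 5). Now have (1|5).
(1|5) = 1. Collecting the sign factors: 1.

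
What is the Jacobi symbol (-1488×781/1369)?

1

By multiplicativity, (-1488·781/1369) = (-1488/1369)·(781/1369).
First factor (-1488/1369):
Pull out -1: (-1488/1369) = (-1/1369)·(1488/1369). Since 1369 ≡ 1 (mod 4), (-1/1369) = +1. Now have (1488/1369).
Reduce the numerator: 1488 ≡ 119 (mod 1369), so (1488/1369) = (119/1369).
1369 ≡ 1 (mod 4), so quadratic reciprocity gives (119/1369) = (1369/119). Reduce: 1369 ≡ 60 (mod 119). Now have (60/119).
Factor out 2: 60 = 2^2·15. Since 119 ≡ 7 (mod 8), (2/119) = +1, and (2/119)^2 = +1. Now have (15/119).
Both 15 ≡ 3 and 119 ≡ 3 (mod 4), so reciprocity gives (15/119) = -(119/15). Reduce: 119 ≡ 14 (mod 15). Now have -(14/15).
Factor out 2: 14 = 2·7. Since 15 ≡ 7 (mod 8), (2/15) = +1. Now have -(7/15).
Both 7 ≡ 3 and 15 ≡ 3 (mod 4), so reciprocity gives (7/15) = -(15/7). Reduce: 15 ≡ 1 (mod 7). Now have (1/7).
(1/7) = 1. Collecting the sign factors: 1.
Second factor (781/1369):
781 ≡ 1 (mod 4), so quadratic reciprocity gives (781/1369) = (1369/781). Reduce: 1369 ≡ 588 (mod 781). Now have (588/781).
Factor out 2: 588 = 2^2·147. Since 781 ≡ 5 (mod 8), (2/781) = -1, and (2/781)^2 = +1. Now have (147/781).
781 ≡ 1 (mod 4), so quadratic reciprocity gives (147/781) = (781/147). Reduce: 781 ≡ 46 (mod 147). Now have (46/147).
Factor out 2: 46 = 2·23. Since 147 ≡ 3 (mod 8), (2/147) = -1. Now have -(23/147).
Both 23 ≡ 3 and 147 ≡ 3 (mod 4), so reciprocity gives (23/147) = -(147/23). Reduce: 147 ≡ 9 (mod 23). Now have (9/23).
9 ≡ 1 (mod 4), so quadratic reciprocity gives (9/23) = (23/9). Reduce: 23 ≡ 5 (mod 9). Now have (5/9).
5 ≡ 1 (mod 4), so quadratic reciprocity gives (5/9) = (9/5). Reduce: 9 ≡ 4 (mod 5). Now have (4/5).
Factor out 2: 4 = 2^2. Since 5 ≡ 5 (mod 8), (2/5) = -1, and (2/5)^2 = +1. Now have (1/5).
(1/5) = 1. Collecting the sign factors: 1.
Product: (1)·(1) = 1.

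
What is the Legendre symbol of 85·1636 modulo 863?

-1

By multiplicativity, (85·1636/863) = (85/863)·(1636/863).
First factor (85/863):
85 ≡ 1 (mod 4), so quadratic reciprocity gives (85/863) = (863/85). Reduce: 863 ≡ 13 (mod 85). Now have (13/85).
13 ≡ 1 (mod 4), so quadratic reciprocity gives (13/85) = (85/13). Reduce: 85 ≡ 7 (mod 13). Now have (7/13).
13 ≡ 1 (mod 4), so quadratic reciprocity gives (7/13) = (13/7). Reduce: 13 ≡ 6 (mod 7). Now have (6/7).
Factor out 2: 6 = 2·3. Since 7 ≡ 7 (mod 8), (2/7) = +1. Now have (3/7).
Both 3 ≡ 3 and 7 ≡ 3 (mod 4), so reciprocity gives (3/7) = -(7/3). Reduce: 7 ≡ 1 (mod 3). Now have -(1/3).
(1/3) = 1. Collecting the sign factors: -1.
Second factor (1636/863):
Reduce the numerator: 1636 ≡ 773 (mod 863), so (1636/863) = (773/863).
773 ≡ 1 (mod 4), so quadratic reciprocity gives (773/863) = (863/773). Reduce: 863 ≡ 90 (mod 773). Now have (90/773).
Factor out 2: 90 = 2·45. Since 773 ≡ 5 (mod 8), (2/773) = -1. Now have -(45/773).
45 ≡ 1 (mod 4), so quadratic reciprocity gives (45/773) = (773/45). Reduce: 773 ≡ 8 (mod 45). Now have -(8/45).
Factor out 2: 8 = 2^3. Since 45 ≡ 5 (mod 8), (2/45) = -1, and (2/45)^3 = -1. Now have (1/45).
(1/45) = 1. Collecting the sign factors: 1.
Product: (-1)·(1) = -1.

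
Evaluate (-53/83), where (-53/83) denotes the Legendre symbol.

Pull out -1: (-53/83) = (-1/83)·(53/83). Since 83 ≡ 3 (mod 4), (-1/83) = -1. Now have -(53/83).
53 ≡ 1 (mod 4), so quadratic reciprocity gives (53/83) = (83/53). Reduce: 83 ≡ 30 (mod 53). Now have -(30/53).
Factor out 2: 30 = 2·15. Since 53 ≡ 5 (mod 8), (2/53) = -1. Now have (15/53).
53 ≡ 1 (mod 4), so quadratic reciprocity gives (15/53) = (53/15). Reduce: 53 ≡ 8 (mod 15). Now have (8/15).
Factor out 2: 8 = 2^3. Since 15 ≡ 7 (mod 8), (2/15) = +1, and (2/15)^3 = +1. Now have (1/15).
(1/15) = 1. Collecting the sign factors: 1.

1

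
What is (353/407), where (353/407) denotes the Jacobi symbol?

-1

353 ≡ 1 (mod 4), so quadratic reciprocity gives (353/407) = (407/353). Reduce: 407 ≡ 54 (mod 353). Now have (54/353).
Factor out 2: 54 = 2·27. Since 353 ≡ 1 (mod 8), (2/353) = +1. Now have (27/353).
353 ≡ 1 (mod 4), so quadratic reciprocity gives (27/353) = (353/27). Reduce: 353 ≡ 2 (mod 27). Now have (2/27).
Factor out 2: 2 = 2. Since 27 ≡ 3 (mod 8), (2/27) = -1. Now have -(1/27).
(1/27) = 1. Collecting the sign factors: -1.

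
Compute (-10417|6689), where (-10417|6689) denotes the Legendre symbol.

Reduce the numerator: -10417 ≡ 2961 (mod 6689), so (-10417|6689) = (2961|6689).
2961 ≡ 1 (mod 4), so quadratic reciprocity gives (2961|6689) = (6689|2961). Reduce: 6689 ≡ 767 (mod 2961). Now have (767|2961).
2961 ≡ 1 (mod 4), so quadratic reciprocity gives (767|2961) = (2961|767). Reduce: 2961 ≡ 660 (mod 767). Now have (660|767).
Factor out 2: 660 = 2^2·165. Since 767 ≡ 7 (mod 8), (2|767) = +1, and (2|767)^2 = +1. Now have (165|767).
165 ≡ 1 (mod 4), so quadratic reciprocity gives (165|767) = (767|165). Reduce: 767 ≡ 107 (mod 165). Now have (107|165).
165 ≡ 1 (mod 4), so quadratic reciprocity gives (107|165) = (165|107). Reduce: 165 ≡ 58 (mod 107). Now have (58|107).
Factor out 2: 58 = 2·29. Since 107 ≡ 3 (mod 8), (2|107) = -1. Now have -(29|107).
29 ≡ 1 (mod 4), so quadratic reciprocity gives (29|107) = (107|29). Reduce: 107 ≡ 20 (mod 29). Now have -(20|29).
Factor out 2: 20 = 2^2·5. Since 29 ≡ 5 (mod 8), (2|29) = -1, and (2|29)^2 = +1. Now have -(5|29).
5 ≡ 1 (mod 4), so quadratic reciprocity gives (5|29) = (29|5). Reduce: 29 ≡ 4 (mod 5). Now have -(4|5).
Factor out 2: 4 = 2^2. Since 5 ≡ 5 (mod 8), (2|5) = -1, and (2|5)^2 = +1. Now have -(1|5).
(1|5) = 1. Collecting the sign factors: -1.

-1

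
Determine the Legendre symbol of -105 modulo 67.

Reduce the numerator: -105 ≡ 29 (mod 67), so (-105/67) = (29/67).
29 ≡ 1 (mod 4), so quadratic reciprocity gives (29/67) = (67/29). Reduce: 67 ≡ 9 (mod 29). Now have (9/29).
9 ≡ 1 (mod 4), so quadratic reciprocity gives (9/29) = (29/9). Reduce: 29 ≡ 2 (mod 9). Now have (2/9).
Factor out 2: 2 = 2. Since 9 ≡ 1 (mod 8), (2/9) = +1. Now have (1/9).
(1/9) = 1. Collecting the sign factors: 1.

1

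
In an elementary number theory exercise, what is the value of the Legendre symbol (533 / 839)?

1

(533 / 839)
  = (839 / 533)    [QR: 533 ≡ 1 mod 4, sign kept]
  = (306 / 533)    [839 ≡ 306 mod 533]
  = -(153 / 533)    [533 ≡ 5 mod 8 ⇒ (2 / 533) = -1]
  = -(533 / 153)    [QR: 153 ≡ 1 mod 4, sign kept]
  = -(74 / 153)    [533 ≡ 74 mod 153]
  = -(37 / 153)    [153 ≡ 1 mod 8 ⇒ (2 / 153) = +1]
  = -(153 / 37)    [QR: 37 ≡ 1 mod 4, sign kept]
  = -(5 / 37)    [153 ≡ 5 mod 37]
  = -(37 / 5)    [QR: 5 ≡ 1 mod 4, sign kept]
  = -(2 / 5)    [37 ≡ 2 mod 5]
  = (1 / 5)    [5 ≡ 5 mod 8 ⇒ (2 / 5) = -1]
  = 1    [(1 / 5) = 1]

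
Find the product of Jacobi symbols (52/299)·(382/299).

By multiplicativity, (52·382/299) = (52/299)·(382/299).
First factor (52/299):
(52/299)
  = (13/299)    [299 ≡ 3 mod 8 ⇒ (2/299)^2 = +1]
  = (299/13)    [QR: 13 ≡ 1 mod 4, sign kept]
  = (0/13)    [299 ≡ 0 mod 13]
  = 0    [numerator 0, gcd > 1]
Second factor (382/299):
(382/299)
  = (83/299)    [382 ≡ 83 mod 299]
  = -(299/83)    [QR: both ≡ 3 mod 4, sign flips]
  = -(50/83)    [299 ≡ 50 mod 83]
  = (25/83)    [83 ≡ 3 mod 8 ⇒ (2/83) = -1]
  = (83/25)    [QR: 25 ≡ 1 mod 4, sign kept]
  = (8/25)    [83 ≡ 8 mod 25]
  = (1/25)    [25 ≡ 1 mod 8 ⇒ (2/25)^3 = +1]
  = 1    [(1/25) = 1]
Product: (0)·(1) = 0.

0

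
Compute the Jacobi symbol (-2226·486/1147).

1

By multiplicativity, (-2226·486/1147) = (-2226/1147)·(486/1147).
First factor (-2226/1147):
Pull out -1: (-2226/1147) = (-1/1147)·(2226/1147). Since 1147 ≡ 3 (mod 4), (-1/1147) = -1. Now have -(2226/1147).
Reduce the numerator: 2226 ≡ 1079 (mod 1147), so (2226/1147) = (1079/1147).
Both 1079 ≡ 3 and 1147 ≡ 3 (mod 4), so reciprocity gives (1079/1147) = -(1147/1079). Reduce: 1147 ≡ 68 (mod 1079). Now have (68/1079).
Factor out 2: 68 = 2^2·17. Since 1079 ≡ 7 (mod 8), (2/1079) = +1, and (2/1079)^2 = +1. Now have (17/1079).
17 ≡ 1 (mod 4), so quadratic reciprocity gives (17/1079) = (1079/17). Reduce: 1079 ≡ 8 (mod 17). Now have (8/17).
Factor out 2: 8 = 2^3. Since 17 ≡ 1 (mod 8), (2/17) = +1, and (2/17)^3 = +1. Now have (1/17).
(1/17) = 1. Collecting the sign factors: 1.
Second factor (486/1147):
Factor out 2: 486 = 2·243. Since 1147 ≡ 3 (mod 8), (2/1147) = -1. Now have -(243/1147).
Both 243 ≡ 3 and 1147 ≡ 3 (mod 4), so reciprocity gives (243/1147) = -(1147/243). Reduce: 1147 ≡ 175 (mod 243). Now have (175/243).
Both 175 ≡ 3 and 243 ≡ 3 (mod 4), so reciprocity gives (175/243) = -(243/175). Reduce: 243 ≡ 68 (mod 175). Now have -(68/175).
Factor out 2: 68 = 2^2·17. Since 175 ≡ 7 (mod 8), (2/175) = +1, and (2/175)^2 = +1. Now have -(17/175).
17 ≡ 1 (mod 4), so quadratic reciprocity gives (17/175) = (175/17). Reduce: 175 ≡ 5 (mod 17). Now have -(5/17).
5 ≡ 1 (mod 4), so quadratic reciprocity gives (5/17) = (17/5). Reduce: 17 ≡ 2 (mod 5). Now have -(2/5).
Factor out 2: 2 = 2. Since 5 ≡ 5 (mod 8), (2/5) = -1. Now have (1/5).
(1/5) = 1. Collecting the sign factors: 1.
Product: (1)·(1) = 1.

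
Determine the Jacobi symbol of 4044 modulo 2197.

1

Reduce the numerator: 4044 ≡ 1847 (mod 2197), so (4044|2197) = (1847|2197).
2197 ≡ 1 (mod 4), so quadratic reciprocity gives (1847|2197) = (2197|1847). Reduce: 2197 ≡ 350 (mod 1847). Now have (350|1847).
Factor out 2: 350 = 2·175. Since 1847 ≡ 7 (mod 8), (2|1847) = +1. Now have (175|1847).
Both 175 ≡ 3 and 1847 ≡ 3 (mod 4), so reciprocity gives (175|1847) = -(1847|175). Reduce: 1847 ≡ 97 (mod 175). Now have -(97|175).
97 ≡ 1 (mod 4), so quadratic reciprocity gives (97|175) = (175|97). Reduce: 175 ≡ 78 (mod 97). Now have -(78|97).
Factor out 2: 78 = 2·39. Since 97 ≡ 1 (mod 8), (2|97) = +1. Now have -(39|97).
97 ≡ 1 (mod 4), so quadratic reciprocity gives (39|97) = (97|39). Reduce: 97 ≡ 19 (mod 39). Now have -(19|39).
Both 19 ≡ 3 and 39 ≡ 3 (mod 4), so reciprocity gives (19|39) = -(39|19). Reduce: 39 ≡ 1 (mod 19). Now have (1|19).
(1|19) = 1. Collecting the sign factors: 1.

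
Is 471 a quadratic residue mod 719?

no

(471|719)
  = -(719|471)    [QR: both ≡ 3 mod 4, sign flips]
  = -(248|471)    [719 ≡ 248 mod 471]
  = -(31|471)    [471 ≡ 7 mod 8 ⇒ (2|471)^3 = +1]
  = (471|31)    [QR: both ≡ 3 mod 4, sign flips]
  = (6|31)    [471 ≡ 6 mod 31]
  = (3|31)    [31 ≡ 7 mod 8 ⇒ (2|31) = +1]
  = -(31|3)    [QR: both ≡ 3 mod 4, sign flips]
  = -(1|3)    [31 ≡ 1 mod 3]
  = -1    [(1|3) = 1]
The Legendre symbol is -1, so x^2 ≡ 471 (mod 719) has no solution.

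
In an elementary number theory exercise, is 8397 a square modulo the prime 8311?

yes

Reduce the numerator: 8397 ≡ 86 (mod 8311), so (8397/8311) = (86/8311).
Factor out 2: 86 = 2·43. Since 8311 ≡ 7 (mod 8), (2/8311) = +1. Now have (43/8311).
Both 43 ≡ 3 and 8311 ≡ 3 (mod 4), so reciprocity gives (43/8311) = -(8311/43). Reduce: 8311 ≡ 12 (mod 43). Now have -(12/43).
Factor out 2: 12 = 2^2·3. Since 43 ≡ 3 (mod 8), (2/43) = -1, and (2/43)^2 = +1. Now have -(3/43).
Both 3 ≡ 3 and 43 ≡ 3 (mod 4), so reciprocity gives (3/43) = -(43/3). Reduce: 43 ≡ 1 (mod 3). Now have (1/3).
(1/3) = 1. Collecting the sign factors: 1.
(8397/8311) = 1, and 8311 is prime, so 8397 is a quadratic residue mod 8311.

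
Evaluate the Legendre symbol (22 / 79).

1

Factor out 2: 22 = 2·11. Since 79 ≡ 7 (mod 8), (2 / 79) = +1. Now have (11 / 79).
Both 11 ≡ 3 and 79 ≡ 3 (mod 4), so reciprocity gives (11 / 79) = -(79 / 11). Reduce: 79 ≡ 2 (mod 11). Now have -(2 / 11).
Factor out 2: 2 = 2. Since 11 ≡ 3 (mod 8), (2 / 11) = -1. Now have (1 / 11).
(1 / 11) = 1. Collecting the sign factors: 1.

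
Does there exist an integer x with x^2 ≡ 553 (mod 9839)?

no

(553/9839)
  = (9839/553)    [QR: 553 ≡ 1 mod 4, sign kept]
  = (438/553)    [9839 ≡ 438 mod 553]
  = (219/553)    [553 ≡ 1 mod 8 ⇒ (2/553) = +1]
  = (553/219)    [QR: 553 ≡ 1 mod 4, sign kept]
  = (115/219)    [553 ≡ 115 mod 219]
  = -(219/115)    [QR: both ≡ 3 mod 4, sign flips]
  = -(104/115)    [219 ≡ 104 mod 115]
  = (13/115)    [115 ≡ 3 mod 8 ⇒ (2/115)^3 = -1]
  = (115/13)    [QR: 13 ≡ 1 mod 4, sign kept]
  = (11/13)    [115 ≡ 11 mod 13]
  = (13/11)    [QR: 13 ≡ 1 mod 4, sign kept]
  = (2/11)    [13 ≡ 2 mod 11]
  = -(1/11)    [11 ≡ 3 mod 8 ⇒ (2/11) = -1]
  = -1    [(1/11) = 1]
The Legendre symbol is -1, so x^2 ≡ 553 (mod 9839) has no solution.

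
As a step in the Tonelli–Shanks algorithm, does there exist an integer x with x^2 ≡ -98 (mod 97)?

yes

(-98|97)
  = (96|97)    [-98 ≡ 96 mod 97]
  = (3|97)    [97 ≡ 1 mod 8 ⇒ (2|97)^5 = +1]
  = (97|3)    [QR: 97 ≡ 1 mod 4, sign kept]
  = (1|3)    [97 ≡ 1 mod 3]
  = 1    [(1|3) = 1]
(-98|97) = 1, and 97 is prime, so -98 is a quadratic residue mod 97.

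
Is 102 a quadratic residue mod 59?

(102/59)
  = (43/59)    [102 ≡ 43 mod 59]
  = -(59/43)    [QR: both ≡ 3 mod 4, sign flips]
  = -(16/43)    [59 ≡ 16 mod 43]
  = -(1/43)    [43 ≡ 3 mod 8 ⇒ (2/43)^4 = +1]
  = -1    [(1/43) = 1]
The Legendre symbol is -1, so x^2 ≡ 102 (mod 59) has no solution.

no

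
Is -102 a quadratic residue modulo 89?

no

Reduce the numerator: -102 ≡ 76 (mod 89), so (-102/89) = (76/89).
Factor out 2: 76 = 2^2·19. Since 89 ≡ 1 (mod 8), (2/89) = +1, and (2/89)^2 = +1. Now have (19/89).
89 ≡ 1 (mod 4), so quadratic reciprocity gives (19/89) = (89/19). Reduce: 89 ≡ 13 (mod 19). Now have (13/19).
13 ≡ 1 (mod 4), so quadratic reciprocity gives (13/19) = (19/13). Reduce: 19 ≡ 6 (mod 13). Now have (6/13).
Factor out 2: 6 = 2·3. Since 13 ≡ 5 (mod 8), (2/13) = -1. Now have -(3/13).
13 ≡ 1 (mod 4), so quadratic reciprocity gives (3/13) = (13/3). Reduce: 13 ≡ 1 (mod 3). Now have -(1/3).
(1/3) = 1. Collecting the sign factors: -1.
(-102/89) = -1, and 89 is prime, so -102 is not a quadratic residue mod 89.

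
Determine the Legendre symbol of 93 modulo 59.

-1

(93/59)
  = (34/59)    [93 ≡ 34 mod 59]
  = -(17/59)    [59 ≡ 3 mod 8 ⇒ (2/59) = -1]
  = -(59/17)    [QR: 17 ≡ 1 mod 4, sign kept]
  = -(8/17)    [59 ≡ 8 mod 17]
  = -(1/17)    [17 ≡ 1 mod 8 ⇒ (2/17)^3 = +1]
  = -1    [(1/17) = 1]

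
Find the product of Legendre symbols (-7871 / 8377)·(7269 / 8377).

1

By multiplicativity, (-7871·7269 / 8377) = (-7871 / 8377)·(7269 / 8377).
First factor (-7871 / 8377):
Reduce the numerator: -7871 ≡ 506 (mod 8377), so (-7871 / 8377) = (506 / 8377).
Factor out 2: 506 = 2·253. Since 8377 ≡ 1 (mod 8), (2 / 8377) = +1. Now have (253 / 8377).
253 ≡ 1 (mod 4), so quadratic reciprocity gives (253 / 8377) = (8377 / 253). Reduce: 8377 ≡ 28 (mod 253). Now have (28 / 253).
Factor out 2: 28 = 2^2·7. Since 253 ≡ 5 (mod 8), (2 / 253) = -1, and (2 / 253)^2 = +1. Now have (7 / 253).
253 ≡ 1 (mod 4), so quadratic reciprocity gives (7 / 253) = (253 / 7). Reduce: 253 ≡ 1 (mod 7). Now have (1 / 7).
(1 / 7) = 1. Collecting the sign factors: 1.
Second factor (7269 / 8377):
7269 ≡ 1 (mod 4), so quadratic reciprocity gives (7269 / 8377) = (8377 / 7269). Reduce: 8377 ≡ 1108 (mod 7269). Now have (1108 / 7269).
Factor out 2: 1108 = 2^2·277. Since 7269 ≡ 5 (mod 8), (2 / 7269) = -1, and (2 / 7269)^2 = +1. Now have (277 / 7269).
277 ≡ 1 (mod 4), so quadratic reciprocity gives (277 / 7269) = (7269 / 277). Reduce: 7269 ≡ 67 (mod 277). Now have (67 / 277).
277 ≡ 1 (mod 4), so quadratic reciprocity gives (67 / 277) = (277 / 67). Reduce: 277 ≡ 9 (mod 67). Now have (9 / 67).
9 ≡ 1 (mod 4), so quadratic reciprocity gives (9 / 67) = (67 / 9). Reduce: 67 ≡ 4 (mod 9). Now have (4 / 9).
Factor out 2: 4 = 2^2. Since 9 ≡ 1 (mod 8), (2 / 9) = +1, and (2 / 9)^2 = +1. Now have (1 / 9).
(1 / 9) = 1. Collecting the sign factors: 1.
Product: (1)·(1) = 1.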